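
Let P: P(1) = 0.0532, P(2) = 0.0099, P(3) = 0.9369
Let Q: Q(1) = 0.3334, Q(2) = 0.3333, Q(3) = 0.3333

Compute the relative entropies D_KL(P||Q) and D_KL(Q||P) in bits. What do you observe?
D_KL(P||Q) = 1.2059 bits, D_KL(Q||P) = 2.0767 bits. The two directions give different values (D_KL(Q||P) exceeds D_KL(P||Q) by 0.8708 bits): KL divergence is asymmetric.

D_KL(P||Q) = Σ P(x) log₂(P(x)/Q(x))

Computing term by term:
  P(1)·log₂(P(1)/Q(1)) = 0.0532·log₂(0.0532/0.3334) = -0.14086
  P(2)·log₂(P(2)/Q(2)) = 0.0099·log₂(0.0099/0.3333) = -0.05023
  P(3)·log₂(P(3)/Q(3)) = 0.9369·log₂(0.9369/0.3333) = 1.39699

D_KL(P||Q) = -0.14086 - 0.05023 + 1.39699 = 1.20590 ≈ 1.2059 bits

D_KL(Q||P) = Σ Q(x) log₂(Q(x)/P(x))

Computing term by term:
  Q(1)·log₂(Q(1)/P(1)) = 0.3334·log₂(0.3334/0.0532) = 0.88276
  Q(2)·log₂(Q(2)/P(2)) = 0.3333·log₂(0.3333/0.0099) = 1.69091
  Q(3)·log₂(Q(3)/P(3)) = 0.3333·log₂(0.3333/0.9369) = -0.49697

D_KL(Q||P) = 0.88276 + 1.69091 - 0.49697 = 2.07670 ≈ 2.0767 bits

These are NOT equal (difference: 0.8708 bits). KL divergence is asymmetric: D_KL(P||Q) ≠ D_KL(Q||P) in general.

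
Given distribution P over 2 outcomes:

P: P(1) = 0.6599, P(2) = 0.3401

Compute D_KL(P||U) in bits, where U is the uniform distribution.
0.0751 bits

U(i) = 1/2 for all i

D_KL(P||U) = Σ P(x) log₂(P(x) / (1/2))
           = Σ P(x) log₂(P(x)) + log₂(2)
           = log₂(2) - H(P)

H(P) = -Σ P(x) log₂(P(x)):
  -P(1)·log₂(P(1)) = -(0.6599)·log₂(0.6599) = 0.39573
  -P(2)·log₂(P(2)) = -(0.3401)·log₂(0.3401) = 0.52919
H(P) = 0.39573 + 0.52919 = 0.92492 bits

log₂(2) = 1.00000 bits

D_KL(P||U) = 1.00000 - 0.92492 = 0.07508 ≈ 0.0751 bits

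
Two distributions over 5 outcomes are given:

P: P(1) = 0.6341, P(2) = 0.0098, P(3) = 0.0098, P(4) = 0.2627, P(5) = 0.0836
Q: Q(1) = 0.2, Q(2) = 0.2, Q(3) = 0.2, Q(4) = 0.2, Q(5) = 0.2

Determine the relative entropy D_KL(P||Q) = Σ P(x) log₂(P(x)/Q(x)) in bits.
0.9685 bits

D_KL(P||Q) = Σ P(x) log₂(P(x)/Q(x))

Computing term by term:
  P(1)·log₂(P(1)/Q(1)) = 0.6341·log₂(0.6341/0.2) = 1.05559
  P(2)·log₂(P(2)/Q(2)) = 0.0098·log₂(0.0098/0.2) = -0.04264
  P(3)·log₂(P(3)/Q(3)) = 0.0098·log₂(0.0098/0.2) = -0.04264
  P(4)·log₂(P(4)/Q(4)) = 0.2627·log₂(0.2627/0.2) = 0.10335
  P(5)·log₂(P(5)/Q(5)) = 0.0836·log₂(0.0836/0.2) = -0.10520

D_KL(P||Q) = 1.05559 - 0.04264 - 0.04264 + 0.10335 - 0.10520 = 0.96846 ≈ 0.9685 bits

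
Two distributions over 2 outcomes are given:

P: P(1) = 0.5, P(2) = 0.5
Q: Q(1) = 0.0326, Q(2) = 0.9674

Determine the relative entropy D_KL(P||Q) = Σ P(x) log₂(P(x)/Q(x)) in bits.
1.4934 bits

D_KL(P||Q) = Σ P(x) log₂(P(x)/Q(x))

Computing term by term:
  P(1)·log₂(P(1)/Q(1)) = 0.5·log₂(0.5/0.0326) = 1.96949
  P(2)·log₂(P(2)/Q(2)) = 0.5·log₂(0.5/0.9674) = -0.47609

D_KL(P||Q) = 1.96949 - 0.47609 = 1.49340 ≈ 1.4934 bits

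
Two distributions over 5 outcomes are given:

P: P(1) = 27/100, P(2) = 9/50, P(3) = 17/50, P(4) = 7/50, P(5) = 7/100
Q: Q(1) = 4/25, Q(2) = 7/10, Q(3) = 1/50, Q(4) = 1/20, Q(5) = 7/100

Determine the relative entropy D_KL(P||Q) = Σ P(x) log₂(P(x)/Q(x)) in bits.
1.4488 bits

D_KL(P||Q) = Σ P(x) log₂(P(x)/Q(x))

Computing term by term:
  P(1)·log₂(P(1)/Q(1)) = (27/100)·log₂((27/100)/(4/25)) = 0.20382
  P(2)·log₂(P(2)/Q(2)) = (9/50)·log₂((9/50)/(7/10)) = -0.35268
  P(3)·log₂(P(3)/Q(3)) = (17/50)·log₂((17/50)/(1/50)) = 1.38974
  P(4)·log₂(P(4)/Q(4)) = (7/50)·log₂((7/50)/(1/20)) = 0.20796
  P(5)·log₂(P(5)/Q(5)) = (7/100)·log₂((7/100)/(7/100)) = 0.00000

D_KL(P||Q) = 0.20382 - 0.35268 + 1.38974 + 0.20796 + 0.00000 = 1.44884 ≈ 1.4488 bits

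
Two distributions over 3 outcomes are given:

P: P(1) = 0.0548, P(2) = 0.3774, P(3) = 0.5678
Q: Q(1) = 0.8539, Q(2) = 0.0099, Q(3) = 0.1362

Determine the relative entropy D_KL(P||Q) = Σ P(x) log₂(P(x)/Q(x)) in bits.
2.9347 bits

D_KL(P||Q) = Σ P(x) log₂(P(x)/Q(x))

Computing term by term:
  P(1)·log₂(P(1)/Q(1)) = 0.0548·log₂(0.0548/0.8539) = -0.21711
  P(2)·log₂(P(2)/Q(2)) = 0.3774·log₂(0.3774/0.0099) = 1.98230
  P(3)·log₂(P(3)/Q(3)) = 0.5678·log₂(0.5678/0.1362) = 1.16947

D_KL(P||Q) = -0.21711 + 1.98230 + 1.16947 = 2.93466 ≈ 2.9347 bits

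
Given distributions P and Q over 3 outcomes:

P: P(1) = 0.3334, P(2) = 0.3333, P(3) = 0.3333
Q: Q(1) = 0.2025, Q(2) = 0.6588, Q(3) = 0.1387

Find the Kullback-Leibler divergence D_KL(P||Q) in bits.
0.3338 bits

D_KL(P||Q) = Σ P(x) log₂(P(x)/Q(x))

Computing term by term:
  P(1)·log₂(P(1)/Q(1)) = 0.3334·log₂(0.3334/0.2025) = 0.23983
  P(2)·log₂(P(2)/Q(2)) = 0.3333·log₂(0.3333/0.6588) = -0.32764
  P(3)·log₂(P(3)/Q(3)) = 0.3333·log₂(0.3333/0.1387) = 0.42158

D_KL(P||Q) = 0.23983 - 0.32764 + 0.42158 = 0.33377 ≈ 0.3338 bits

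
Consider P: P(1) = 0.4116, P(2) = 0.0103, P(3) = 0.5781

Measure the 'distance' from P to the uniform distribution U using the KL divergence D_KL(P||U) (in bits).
0.5328 bits

U(i) = 1/3 for all i

D_KL(P||U) = Σ P(x) log₂(P(x) / (1/3))
           = Σ P(x) log₂(P(x)) + log₂(3)
           = log₂(3) - H(P)

H(P) = -Σ P(x) log₂(P(x)):
  -P(1)·log₂(P(1)) = -(0.4116)·log₂(0.4116) = 0.52713
  -P(2)·log₂(P(2)) = -(0.0103)·log₂(0.0103) = 0.06799
  -P(3)·log₂(P(3)) = -(0.5781)·log₂(0.5781) = 0.45705
H(P) = 0.52713 + 0.06799 + 0.45705 = 1.05217 bits

log₂(3) = 1.58496 bits

D_KL(P||U) = 1.58496 - 1.05217 = 0.53279 ≈ 0.5328 bits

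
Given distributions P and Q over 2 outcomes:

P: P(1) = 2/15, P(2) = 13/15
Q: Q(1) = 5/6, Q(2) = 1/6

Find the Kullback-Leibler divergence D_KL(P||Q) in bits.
1.7089 bits

D_KL(P||Q) = Σ P(x) log₂(P(x)/Q(x))

Computing term by term:
  P(1)·log₂(P(1)/Q(1)) = (2/15)·log₂((2/15)/(5/6)) = -0.35251
  P(2)·log₂(P(2)/Q(2)) = (13/15)·log₂((13/15)/(1/6)) = 2.06138

D_KL(P||Q) = -0.35251 + 2.06138 = 1.70887 ≈ 1.7089 bits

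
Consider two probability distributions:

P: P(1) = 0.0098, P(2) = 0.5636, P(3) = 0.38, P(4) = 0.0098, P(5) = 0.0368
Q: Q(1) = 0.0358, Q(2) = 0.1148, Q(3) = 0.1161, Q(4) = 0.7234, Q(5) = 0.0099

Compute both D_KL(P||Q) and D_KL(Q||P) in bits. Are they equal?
D_KL(P||Q) = 1.9344 bits, D_KL(Q||P) = 4.0754 bits. No, they are not equal.

D_KL(P||Q) = Σ P(x) log₂(P(x)/Q(x))

Computing term by term:
  P(1)·log₂(P(1)/Q(1)) = 0.0098·log₂(0.0098/0.0358) = -0.01832
  P(2)·log₂(P(2)/Q(2)) = 0.5636·log₂(0.5636/0.1148) = 1.29377
  P(3)·log₂(P(3)/Q(3)) = 0.38·log₂(0.38/0.1161) = 0.65004
  P(4)·log₂(P(4)/Q(4)) = 0.0098·log₂(0.0098/0.7234) = -0.06082
  P(5)·log₂(P(5)/Q(5)) = 0.0368·log₂(0.0368/0.0099) = 0.06971

D_KL(P||Q) = -0.01832 + 1.29377 + 0.65004 - 0.06082 + 0.06971 = 1.93438 ≈ 1.9344 bits

D_KL(Q||P) = Σ Q(x) log₂(Q(x)/P(x))

Computing term by term:
  Q(1)·log₂(Q(1)/P(1)) = 0.0358·log₂(0.0358/0.0098) = 0.06691
  Q(2)·log₂(Q(2)/P(2)) = 0.1148·log₂(0.1148/0.5636) = -0.26353
  Q(3)·log₂(Q(3)/P(3)) = 0.1161·log₂(0.1161/0.38) = -0.19860
  Q(4)·log₂(Q(4)/P(4)) = 0.7234·log₂(0.7234/0.0098) = 4.48932
  Q(5)·log₂(Q(5)/P(5)) = 0.0099·log₂(0.0099/0.0368) = -0.01875

D_KL(Q||P) = 0.06691 - 0.26353 - 0.19860 + 4.48932 - 0.01875 = 4.07535 ≈ 4.0754 bits

These are NOT equal (difference: 2.1410 bits). KL divergence is asymmetric: D_KL(P||Q) ≠ D_KL(Q||P) in general.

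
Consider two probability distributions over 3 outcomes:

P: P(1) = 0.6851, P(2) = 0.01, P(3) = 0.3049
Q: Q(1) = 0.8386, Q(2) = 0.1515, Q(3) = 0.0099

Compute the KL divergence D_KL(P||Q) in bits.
1.2686 bits

D_KL(P||Q) = Σ P(x) log₂(P(x)/Q(x))

Computing term by term:
  P(1)·log₂(P(1)/Q(1)) = 0.6851·log₂(0.6851/0.8386) = -0.19982
  P(2)·log₂(P(2)/Q(2)) = 0.01·log₂(0.01/0.1515) = -0.03921
  P(3)·log₂(P(3)/Q(3)) = 0.3049·log₂(0.3049/0.0099) = 1.50766

D_KL(P||Q) = -0.19982 - 0.03921 + 1.50766 = 1.26863 ≈ 1.2686 bits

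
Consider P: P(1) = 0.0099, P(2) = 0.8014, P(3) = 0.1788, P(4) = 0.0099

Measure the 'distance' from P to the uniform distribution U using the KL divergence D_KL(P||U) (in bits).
1.1681 bits

U(i) = 1/4 for all i

D_KL(P||U) = Σ P(x) log₂(P(x) / (1/4))
           = Σ P(x) log₂(P(x)) + log₂(4)
           = log₂(4) - H(P)

H(P) = -Σ P(x) log₂(P(x)):
  -P(1)·log₂(P(1)) = -(0.0099)·log₂(0.0099) = 0.06592
  -P(2)·log₂(P(2)) = -(0.8014)·log₂(0.8014) = 0.25597
  -P(3)·log₂(P(3)) = -(0.1788)·log₂(0.1788) = 0.44406
  -P(4)·log₂(P(4)) = -(0.0099)·log₂(0.0099) = 0.06592
H(P) = 0.06592 + 0.25597 + 0.44406 + 0.06592 = 0.83187 bits

log₂(4) = 2.00000 bits

D_KL(P||U) = 2.00000 - 0.83187 = 1.16813 ≈ 1.1681 bits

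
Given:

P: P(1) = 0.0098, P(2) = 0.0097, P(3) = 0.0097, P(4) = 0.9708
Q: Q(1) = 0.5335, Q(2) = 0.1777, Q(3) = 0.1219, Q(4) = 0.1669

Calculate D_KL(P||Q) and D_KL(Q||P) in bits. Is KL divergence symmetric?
D_KL(P||Q) = 2.3334 bits, D_KL(Q||P) = 3.8431 bits. No, KL divergence is not symmetric.

D_KL(P||Q) = Σ P(x) log₂(P(x)/Q(x))

Computing term by term:
  P(1)·log₂(P(1)/Q(1)) = 0.0098·log₂(0.0098/0.5335) = -0.05651
  P(2)·log₂(P(2)/Q(2)) = 0.0097·log₂(0.0097/0.1777) = -0.04069
  P(3)·log₂(P(3)/Q(3)) = 0.0097·log₂(0.0097/0.1219) = -0.03542
  P(4)·log₂(P(4)/Q(4)) = 0.9708·log₂(0.9708/0.1669) = 2.46602

D_KL(P||Q) = -0.05651 - 0.04069 - 0.03542 + 2.46602 = 2.33340 ≈ 2.3334 bits

D_KL(Q||P) = Σ Q(x) log₂(Q(x)/P(x))

Computing term by term:
  Q(1)·log₂(Q(1)/P(1)) = 0.5335·log₂(0.5335/0.0098) = 3.07646
  Q(2)·log₂(Q(2)/P(2)) = 0.1777·log₂(0.1777/0.0097) = 0.74551
  Q(3)·log₂(Q(3)/P(3)) = 0.1219·log₂(0.1219/0.0097) = 0.44513
  Q(4)·log₂(Q(4)/P(4)) = 0.1669·log₂(0.1669/0.9708) = -0.42396

D_KL(Q||P) = 3.07646 + 0.74551 + 0.44513 - 0.42396 = 3.84314 ≈ 3.8431 bits

These are NOT equal (difference: 1.5097 bits). KL divergence is asymmetric: D_KL(P||Q) ≠ D_KL(Q||P) in general.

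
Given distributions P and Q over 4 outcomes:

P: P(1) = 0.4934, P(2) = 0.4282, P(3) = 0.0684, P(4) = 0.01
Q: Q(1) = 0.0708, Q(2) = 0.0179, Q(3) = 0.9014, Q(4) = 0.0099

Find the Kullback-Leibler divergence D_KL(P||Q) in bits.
3.0889 bits

D_KL(P||Q) = Σ P(x) log₂(P(x)/Q(x))

Computing term by term:
  P(1)·log₂(P(1)/Q(1)) = 0.4934·log₂(0.4934/0.0708) = 1.38198
  P(2)·log₂(P(2)/Q(2)) = 0.4282·log₂(0.4282/0.0179) = 1.96126
  P(3)·log₂(P(3)/Q(3)) = 0.0684·log₂(0.0684/0.9014) = -0.25445
  P(4)·log₂(P(4)/Q(4)) = 0.01·log₂(0.01/0.0099) = 0.00014

D_KL(P||Q) = 1.38198 + 1.96126 - 0.25445 + 0.00014 = 3.08893 ≈ 3.0889 bits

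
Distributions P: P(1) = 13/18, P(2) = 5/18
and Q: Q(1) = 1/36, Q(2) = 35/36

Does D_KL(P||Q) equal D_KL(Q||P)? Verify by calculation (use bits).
D_KL(P||Q) = 2.8927 bits, D_KL(Q||P) = 1.6266 bits. No — D_KL(P||Q) ≠ D_KL(Q||P) for this pair.

D_KL(P||Q) = Σ P(x) log₂(P(x)/Q(x))

Computing term by term:
  P(1)·log₂(P(1)/Q(1)) = (13/18)·log₂((13/18)/(1/36)) = 3.39476
  P(2)·log₂(P(2)/Q(2)) = (5/18)·log₂((5/18)/(35/36)) = -0.50204

D_KL(P||Q) = 3.39476 - 0.50204 = 2.89272 ≈ 2.8927 bits

D_KL(Q||P) = Σ Q(x) log₂(Q(x)/P(x))

Computing term by term:
  Q(1)·log₂(Q(1)/P(1)) = (1/36)·log₂((1/36)/(13/18)) = -0.13057
  Q(2)·log₂(Q(2)/P(2)) = (35/36)·log₂((35/36)/(5/18)) = 1.75715

D_KL(Q||P) = -0.13057 + 1.75715 = 1.62658 ≈ 1.6266 bits

These are NOT equal (difference: 1.2661 bits). KL divergence is asymmetric: D_KL(P||Q) ≠ D_KL(Q||P) in general.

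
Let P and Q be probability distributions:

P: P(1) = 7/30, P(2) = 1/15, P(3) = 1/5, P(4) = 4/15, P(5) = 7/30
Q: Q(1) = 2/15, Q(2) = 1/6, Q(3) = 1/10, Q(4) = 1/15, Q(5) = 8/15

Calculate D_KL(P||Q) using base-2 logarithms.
0.5553 bits

D_KL(P||Q) = Σ P(x) log₂(P(x)/Q(x))

Computing term by term:
  P(1)·log₂(P(1)/Q(1)) = (7/30)·log₂((7/30)/(2/15)) = 0.18838
  P(2)·log₂(P(2)/Q(2)) = (1/15)·log₂((1/15)/(1/6)) = -0.08813
  P(3)·log₂(P(3)/Q(3)) = (1/5)·log₂((1/5)/(1/10)) = 0.20000
  P(4)·log₂(P(4)/Q(4)) = (4/15)·log₂((4/15)/(1/15)) = 0.53333
  P(5)·log₂(P(5)/Q(5)) = (7/30)·log₂((7/30)/(8/15)) = -0.27828

D_KL(P||Q) = 0.18838 - 0.08813 + 0.20000 + 0.53333 - 0.27828 = 0.55530 ≈ 0.5553 bits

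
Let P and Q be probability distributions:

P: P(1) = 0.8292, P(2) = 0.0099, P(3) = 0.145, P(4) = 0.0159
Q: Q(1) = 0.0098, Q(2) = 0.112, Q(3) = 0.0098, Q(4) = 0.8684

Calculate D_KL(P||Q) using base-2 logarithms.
5.7464 bits

D_KL(P||Q) = Σ P(x) log₂(P(x)/Q(x))

Computing term by term:
  P(1)·log₂(P(1)/Q(1)) = 0.8292·log₂(0.8292/0.0098) = 5.30920
  P(2)·log₂(P(2)/Q(2)) = 0.0099·log₂(0.0099/0.112) = -0.03465
  P(3)·log₂(P(3)/Q(3)) = 0.145·log₂(0.145/0.0098) = 0.56363
  P(4)·log₂(P(4)/Q(4)) = 0.0159·log₂(0.0159/0.8684) = -0.09176

D_KL(P||Q) = 5.30920 - 0.03465 + 0.56363 - 0.09176 = 5.74642 ≈ 5.7464 bits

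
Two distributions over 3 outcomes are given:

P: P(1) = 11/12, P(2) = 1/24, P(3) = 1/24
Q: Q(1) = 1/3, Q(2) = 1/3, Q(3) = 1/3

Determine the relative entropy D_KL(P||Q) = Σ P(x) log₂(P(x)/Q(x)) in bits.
1.0878 bits

D_KL(P||Q) = Σ P(x) log₂(P(x)/Q(x))

Computing term by term:
  P(1)·log₂(P(1)/Q(1)) = (11/12)·log₂((11/12)/(1/3)) = 1.33781
  P(2)·log₂(P(2)/Q(2)) = (1/24)·log₂((1/24)/(1/3)) = -0.12500
  P(3)·log₂(P(3)/Q(3)) = (1/24)·log₂((1/24)/(1/3)) = -0.12500

D_KL(P||Q) = 1.33781 - 0.12500 - 0.12500 = 1.08781 ≈ 1.0878 bits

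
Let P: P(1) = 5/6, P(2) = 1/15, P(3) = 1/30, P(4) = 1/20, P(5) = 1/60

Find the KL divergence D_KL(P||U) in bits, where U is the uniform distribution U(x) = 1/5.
1.3642 bits

U(i) = 1/5 for all i

D_KL(P||U) = Σ P(x) log₂(P(x) / (1/5))
           = Σ P(x) log₂(P(x)) + log₂(5)
           = log₂(5) - H(P)

H(P) = -Σ P(x) log₂(P(x)):
  -P(1)·log₂(P(1)) = -(5/6)·log₂(5/6) = 0.21920
  -P(2)·log₂(P(2)) = -(1/15)·log₂(1/15) = 0.26046
  -P(3)·log₂(P(3)) = -(1/30)·log₂(1/30) = 0.16356
  -P(4)·log₂(P(4)) = -(1/20)·log₂(1/20) = 0.21610
  -P(5)·log₂(P(5)) = -(1/60)·log₂(1/60) = 0.09845
H(P) = 0.21920 + 0.26046 + 0.16356 + 0.21610 + 0.09845 = 0.95777 bits

log₂(5) = 2.32193 bits

D_KL(P||U) = 2.32193 - 0.95777 = 1.36416 ≈ 1.3642 bits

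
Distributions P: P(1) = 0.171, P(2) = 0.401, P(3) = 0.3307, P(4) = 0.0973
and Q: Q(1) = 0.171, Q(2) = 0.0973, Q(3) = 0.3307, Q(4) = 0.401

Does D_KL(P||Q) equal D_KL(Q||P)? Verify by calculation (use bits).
D_KL(P||Q) = 0.6205 bits, D_KL(Q||P) = 0.6205 bits. Yes — for this pair D_KL(P||Q) = D_KL(Q||P).

D_KL(P||Q) = Σ P(x) log₂(P(x)/Q(x))

Computing term by term:
  P(1)·log₂(P(1)/Q(1)) = 0.171·log₂(0.171/0.171) = 0.00000
  P(2)·log₂(P(2)/Q(2)) = 0.401·log₂(0.401/0.0973) = 0.81928
  P(3)·log₂(P(3)/Q(3)) = 0.3307·log₂(0.3307/0.3307) = 0.00000
  P(4)·log₂(P(4)/Q(4)) = 0.0973·log₂(0.0973/0.401) = -0.19879

D_KL(P||Q) = 0.00000 + 0.81928 + 0.00000 - 0.19879 = 0.62049 ≈ 0.6205 bits

D_KL(Q||P) = Σ Q(x) log₂(Q(x)/P(x))

Computing term by term:
  Q(1)·log₂(Q(1)/P(1)) = 0.171·log₂(0.171/0.171) = 0.00000
  Q(2)·log₂(Q(2)/P(2)) = 0.0973·log₂(0.0973/0.401) = -0.19879
  Q(3)·log₂(Q(3)/P(3)) = 0.3307·log₂(0.3307/0.3307) = 0.00000
  Q(4)·log₂(Q(4)/P(4)) = 0.401·log₂(0.401/0.0973) = 0.81928

D_KL(Q||P) = 0.00000 - 0.19879 + 0.00000 + 0.81928 = 0.62049 ≈ 0.6205 bits

These ARE equal here. Q is P with outcomes relabeled (Q(2) = P(4), Q(4) = P(2)) by a relabeling that is its own inverse, so the two sums contain exactly the same terms in a different order. This is a special case — KL divergence is not symmetric in general: D_KL(P||Q) ≠ D_KL(Q||P) for most P, Q.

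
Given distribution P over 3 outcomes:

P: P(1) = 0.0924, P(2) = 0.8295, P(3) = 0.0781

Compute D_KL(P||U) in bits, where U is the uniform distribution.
0.7565 bits

U(i) = 1/3 for all i

D_KL(P||U) = Σ P(x) log₂(P(x) / (1/3))
           = Σ P(x) log₂(P(x)) + log₂(3)
           = log₂(3) - H(P)

H(P) = -Σ P(x) log₂(P(x)):
  -P(1)·log₂(P(1)) = -(0.0924)·log₂(0.0924) = 0.31748
  -P(2)·log₂(P(2)) = -(0.8295)·log₂(0.8295) = 0.22370
  -P(3)·log₂(P(3)) = -(0.0781)·log₂(0.0781) = 0.28729
H(P) = 0.31748 + 0.22370 + 0.28729 = 0.82847 bits

log₂(3) = 1.58496 bits

D_KL(P||U) = 1.58496 - 0.82847 = 0.75649 ≈ 0.7565 bits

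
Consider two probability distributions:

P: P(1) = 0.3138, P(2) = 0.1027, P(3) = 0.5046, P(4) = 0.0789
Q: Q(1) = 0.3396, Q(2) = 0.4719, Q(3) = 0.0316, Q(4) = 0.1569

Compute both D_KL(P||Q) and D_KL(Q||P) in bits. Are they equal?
D_KL(P||Q) = 1.6770 bits, D_KL(Q||P) = 1.1062 bits. No, they are not equal.

D_KL(P||Q) = Σ P(x) log₂(P(x)/Q(x))

Computing term by term:
  P(1)·log₂(P(1)/Q(1)) = 0.3138·log₂(0.3138/0.3396) = -0.03577
  P(2)·log₂(P(2)/Q(2)) = 0.1027·log₂(0.1027/0.4719) = -0.22594
  P(3)·log₂(P(3)/Q(3)) = 0.5046·log₂(0.5046/0.0316) = 2.01696
  P(4)·log₂(P(4)/Q(4)) = 0.0789·log₂(0.0789/0.1569) = -0.07825

D_KL(P||Q) = -0.03577 - 0.22594 + 2.01696 - 0.07825 = 1.67700 ≈ 1.6770 bits

D_KL(Q||P) = Σ Q(x) log₂(Q(x)/P(x))

Computing term by term:
  Q(1)·log₂(Q(1)/P(1)) = 0.3396·log₂(0.3396/0.3138) = 0.03871
  Q(2)·log₂(Q(2)/P(2)) = 0.4719·log₂(0.4719/0.1027) = 1.03820
  Q(3)·log₂(Q(3)/P(3)) = 0.0316·log₂(0.0316/0.5046) = -0.12631
  Q(4)·log₂(Q(4)/P(4)) = 0.1569·log₂(0.1569/0.0789) = 0.15561

D_KL(Q||P) = 0.03871 + 1.03820 - 0.12631 + 0.15561 = 1.10621 ≈ 1.1062 bits

These are NOT equal (difference: 0.5708 bits). KL divergence is asymmetric: D_KL(P||Q) ≠ D_KL(Q||P) in general.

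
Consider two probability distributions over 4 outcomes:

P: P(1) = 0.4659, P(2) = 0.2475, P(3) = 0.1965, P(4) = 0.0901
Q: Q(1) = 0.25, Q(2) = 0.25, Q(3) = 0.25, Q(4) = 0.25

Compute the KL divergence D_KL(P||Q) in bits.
0.2139 bits

D_KL(P||Q) = Σ P(x) log₂(P(x)/Q(x))

Computing term by term:
  P(1)·log₂(P(1)/Q(1)) = 0.4659·log₂(0.4659/0.25) = 0.41842
  P(2)·log₂(P(2)/Q(2)) = 0.2475·log₂(0.2475/0.25) = -0.00359
  P(3)·log₂(P(3)/Q(3)) = 0.1965·log₂(0.1965/0.25) = -0.06826
  P(4)·log₂(P(4)/Q(4)) = 0.0901·log₂(0.0901/0.25) = -0.13266

D_KL(P||Q) = 0.41842 - 0.00359 - 0.06826 - 0.13266 = 0.21391 ≈ 0.2139 bits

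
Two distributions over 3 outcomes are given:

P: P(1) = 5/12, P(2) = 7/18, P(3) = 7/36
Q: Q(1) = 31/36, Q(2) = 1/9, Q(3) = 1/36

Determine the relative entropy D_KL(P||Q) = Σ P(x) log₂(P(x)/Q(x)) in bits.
0.8124 bits

D_KL(P||Q) = Σ P(x) log₂(P(x)/Q(x))

Computing term by term:
  P(1)·log₂(P(1)/Q(1)) = (5/12)·log₂((5/12)/(31/36)) = -0.43638
  P(2)·log₂(P(2)/Q(2)) = (7/18)·log₂((7/18)/(1/9)) = 0.70286
  P(3)·log₂(P(3)/Q(3)) = (7/36)·log₂((7/36)/(1/36)) = 0.54587

D_KL(P||Q) = -0.43638 + 0.70286 + 0.54587 = 0.81235 ≈ 0.8124 bits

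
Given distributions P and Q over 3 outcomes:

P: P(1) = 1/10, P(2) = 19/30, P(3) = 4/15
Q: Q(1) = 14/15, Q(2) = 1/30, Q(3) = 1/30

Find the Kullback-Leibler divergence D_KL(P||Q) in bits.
3.1681 bits

D_KL(P||Q) = Σ P(x) log₂(P(x)/Q(x))

Computing term by term:
  P(1)·log₂(P(1)/Q(1)) = (1/10)·log₂((1/10)/(14/15)) = -0.32224
  P(2)·log₂(P(2)/Q(2)) = (19/30)·log₂((19/30)/(1/30)) = 2.69035
  P(3)·log₂(P(3)/Q(3)) = (4/15)·log₂((4/15)/(1/30)) = 0.80000

D_KL(P||Q) = -0.32224 + 2.69035 + 0.80000 = 3.16811 ≈ 3.1681 bits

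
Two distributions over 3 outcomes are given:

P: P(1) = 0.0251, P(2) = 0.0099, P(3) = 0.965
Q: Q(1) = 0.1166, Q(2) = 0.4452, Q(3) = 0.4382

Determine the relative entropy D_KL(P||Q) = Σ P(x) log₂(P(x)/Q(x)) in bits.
0.9891 bits

D_KL(P||Q) = Σ P(x) log₂(P(x)/Q(x))

Computing term by term:
  P(1)·log₂(P(1)/Q(1)) = 0.0251·log₂(0.0251/0.1166) = -0.05562
  P(2)·log₂(P(2)/Q(2)) = 0.0099·log₂(0.0099/0.4452) = -0.05436
  P(3)·log₂(P(3)/Q(3)) = 0.965·log₂(0.965/0.4382) = 1.09908

D_KL(P||Q) = -0.05562 - 0.05436 + 1.09908 = 0.98910 ≈ 0.9891 bits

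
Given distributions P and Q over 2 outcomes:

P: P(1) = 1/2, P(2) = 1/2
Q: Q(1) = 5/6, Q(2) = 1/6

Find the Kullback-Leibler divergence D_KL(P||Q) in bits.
0.4240 bits

D_KL(P||Q) = Σ P(x) log₂(P(x)/Q(x))

Computing term by term:
  P(1)·log₂(P(1)/Q(1)) = (1/2)·log₂((1/2)/(5/6)) = -0.36848
  P(2)·log₂(P(2)/Q(2)) = (1/2)·log₂((1/2)/(1/6)) = 0.79248

D_KL(P||Q) = -0.36848 + 0.79248 = 0.42400 ≈ 0.4240 bits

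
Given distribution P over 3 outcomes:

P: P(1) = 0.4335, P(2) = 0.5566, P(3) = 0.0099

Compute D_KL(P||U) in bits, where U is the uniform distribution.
0.5258 bits

U(i) = 1/3 for all i

D_KL(P||U) = Σ P(x) log₂(P(x) / (1/3))
           = Σ P(x) log₂(P(x)) + log₂(3)
           = log₂(3) - H(P)

H(P) = -Σ P(x) log₂(P(x)):
  -P(1)·log₂(P(1)) = -(0.4335)·log₂(0.4335) = 0.52276
  -P(2)·log₂(P(2)) = -(0.5566)·log₂(0.5566) = 0.47049
  -P(3)·log₂(P(3)) = -(0.0099)·log₂(0.0099) = 0.06592
H(P) = 0.52276 + 0.47049 + 0.06592 = 1.05917 bits

log₂(3) = 1.58496 bits

D_KL(P||U) = 1.58496 - 1.05917 = 0.52579 ≈ 0.5258 bits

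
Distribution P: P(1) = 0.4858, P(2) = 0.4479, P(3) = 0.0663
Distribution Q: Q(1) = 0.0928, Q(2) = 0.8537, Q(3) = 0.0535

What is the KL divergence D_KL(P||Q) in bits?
0.7639 bits

D_KL(P||Q) = Σ P(x) log₂(P(x)/Q(x))

Computing term by term:
  P(1)·log₂(P(1)/Q(1)) = 0.4858·log₂(0.4858/0.0928) = 1.16017
  P(2)·log₂(P(2)/Q(2)) = 0.4479·log₂(0.4479/0.8537) = -0.41679
  P(3)·log₂(P(3)/Q(3)) = 0.0663·log₂(0.0663/0.0535) = 0.02052

D_KL(P||Q) = 1.16017 - 0.41679 + 0.02052 = 0.76390 ≈ 0.7639 bits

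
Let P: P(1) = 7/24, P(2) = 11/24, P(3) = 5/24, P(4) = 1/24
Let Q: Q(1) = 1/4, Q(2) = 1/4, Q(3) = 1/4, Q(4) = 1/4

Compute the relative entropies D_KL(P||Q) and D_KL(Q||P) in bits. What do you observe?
D_KL(P||Q) = 0.3032 bits, D_KL(Q||P) = 0.4378 bits. The two directions give different values (D_KL(Q||P) exceeds D_KL(P||Q) by 0.1346 bits): KL divergence is asymmetric.

D_KL(P||Q) = Σ P(x) log₂(P(x)/Q(x))

Computing term by term:
  P(1)·log₂(P(1)/Q(1)) = (7/24)·log₂((7/24)/(1/4)) = 0.06486
  P(2)·log₂(P(2)/Q(2)) = (11/24)·log₂((11/24)/(1/4)) = 0.40080
  P(3)·log₂(P(3)/Q(3)) = (5/24)·log₂((5/24)/(1/4)) = -0.05480
  P(4)·log₂(P(4)/Q(4)) = (1/24)·log₂((1/24)/(1/4)) = -0.10771

D_KL(P||Q) = 0.06486 + 0.40080 - 0.05480 - 0.10771 = 0.30315 ≈ 0.3032 bits

D_KL(Q||P) = Σ Q(x) log₂(Q(x)/P(x))

Computing term by term:
  Q(1)·log₂(Q(1)/P(1)) = (1/4)·log₂((1/4)/(7/24)) = -0.05560
  Q(2)·log₂(Q(2)/P(2)) = (1/4)·log₂((1/4)/(11/24)) = -0.21862
  Q(3)·log₂(Q(3)/P(3)) = (1/4)·log₂((1/4)/(5/24)) = 0.06576
  Q(4)·log₂(Q(4)/P(4)) = (1/4)·log₂((1/4)/(1/24)) = 0.64624

D_KL(Q||P) = -0.05560 - 0.21862 + 0.06576 + 0.64624 = 0.43778 ≈ 0.4378 bits

These are NOT equal (difference: 0.1346 bits). KL divergence is asymmetric: D_KL(P||Q) ≠ D_KL(Q||P) in general.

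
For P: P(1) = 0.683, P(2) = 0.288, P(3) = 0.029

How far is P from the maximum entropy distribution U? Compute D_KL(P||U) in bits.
0.5439 bits

U(i) = 1/3 for all i

D_KL(P||U) = Σ P(x) log₂(P(x) / (1/3))
           = Σ P(x) log₂(P(x)) + log₂(3)
           = log₂(3) - H(P)

H(P) = -Σ P(x) log₂(P(x)):
  -P(1)·log₂(P(1)) = -(0.683)·log₂(0.683) = 0.37568
  -P(2)·log₂(P(2)) = -(0.288)·log₂(0.288) = 0.51721
  -P(3)·log₂(P(3)) = -(0.029)·log₂(0.029) = 0.14813
H(P) = 0.37568 + 0.51721 + 0.14813 = 1.04102 bits

log₂(3) = 1.58496 bits

D_KL(P||U) = 1.58496 - 1.04102 = 0.54394 ≈ 0.5439 bits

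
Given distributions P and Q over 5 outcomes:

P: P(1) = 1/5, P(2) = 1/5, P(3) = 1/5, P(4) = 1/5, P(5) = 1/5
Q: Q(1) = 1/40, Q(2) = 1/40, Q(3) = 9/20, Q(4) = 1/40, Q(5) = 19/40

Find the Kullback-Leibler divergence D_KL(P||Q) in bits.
1.3164 bits

D_KL(P||Q) = Σ P(x) log₂(P(x)/Q(x))

Computing term by term:
  P(1)·log₂(P(1)/Q(1)) = (1/5)·log₂((1/5)/(1/40)) = 0.60000
  P(2)·log₂(P(2)/Q(2)) = (1/5)·log₂((1/5)/(1/40)) = 0.60000
  P(3)·log₂(P(3)/Q(3)) = (1/5)·log₂((1/5)/(9/20)) = -0.23399
  P(4)·log₂(P(4)/Q(4)) = (1/5)·log₂((1/5)/(1/40)) = 0.60000
  P(5)·log₂(P(5)/Q(5)) = (1/5)·log₂((1/5)/(19/40)) = -0.24959

D_KL(P||Q) = 0.60000 + 0.60000 - 0.23399 + 0.60000 - 0.24959 = 1.31642 ≈ 1.3164 bits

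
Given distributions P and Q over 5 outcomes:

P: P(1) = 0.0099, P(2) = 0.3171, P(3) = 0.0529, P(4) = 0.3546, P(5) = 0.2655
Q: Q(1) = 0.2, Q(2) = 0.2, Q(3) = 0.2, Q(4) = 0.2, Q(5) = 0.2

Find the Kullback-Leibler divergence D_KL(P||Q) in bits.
0.4679 bits

D_KL(P||Q) = Σ P(x) log₂(P(x)/Q(x))

Computing term by term:
  P(1)·log₂(P(1)/Q(1)) = 0.0099·log₂(0.0099/0.2) = -0.04293
  P(2)·log₂(P(2)/Q(2)) = 0.3171·log₂(0.3171/0.2) = 0.21085
  P(3)·log₂(P(3)/Q(3)) = 0.0529·log₂(0.0529/0.2) = -0.10150
  P(4)·log₂(P(4)/Q(4)) = 0.3546·log₂(0.3546/0.2) = 0.29297
  P(5)·log₂(P(5)/Q(5)) = 0.2655·log₂(0.2655/0.2) = 0.10851

D_KL(P||Q) = -0.04293 + 0.21085 - 0.10150 + 0.29297 + 0.10851 = 0.46790 ≈ 0.4679 bits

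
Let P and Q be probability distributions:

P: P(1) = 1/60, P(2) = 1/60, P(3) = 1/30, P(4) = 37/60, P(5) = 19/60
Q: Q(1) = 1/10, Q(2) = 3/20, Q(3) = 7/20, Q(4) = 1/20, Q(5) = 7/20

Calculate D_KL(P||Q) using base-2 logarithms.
1.9804 bits

D_KL(P||Q) = Σ P(x) log₂(P(x)/Q(x))

Computing term by term:
  P(1)·log₂(P(1)/Q(1)) = (1/60)·log₂((1/60)/(1/10)) = -0.04308
  P(2)·log₂(P(2)/Q(2)) = (1/60)·log₂((1/60)/(3/20)) = -0.05283
  P(3)·log₂(P(3)/Q(3)) = (1/30)·log₂((1/30)/(7/20)) = -0.11308
  P(4)·log₂(P(4)/Q(4)) = (37/60)·log₂((37/60)/(1/20)) = 2.23510
  P(5)·log₂(P(5)/Q(5)) = (19/60)·log₂((19/60)/(7/20)) = -0.04572

D_KL(P||Q) = -0.04308 - 0.05283 - 0.11308 + 2.23510 - 0.04572 = 1.98039 ≈ 1.9804 bits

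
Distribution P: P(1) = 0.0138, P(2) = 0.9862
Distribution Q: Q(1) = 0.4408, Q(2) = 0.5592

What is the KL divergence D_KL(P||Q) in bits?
0.7383 bits

D_KL(P||Q) = Σ P(x) log₂(P(x)/Q(x))

Computing term by term:
  P(1)·log₂(P(1)/Q(1)) = 0.0138·log₂(0.0138/0.4408) = -0.06896
  P(2)·log₂(P(2)/Q(2)) = 0.9862·log₂(0.9862/0.5592) = 0.80722

D_KL(P||Q) = -0.06896 + 0.80722 = 0.73826 ≈ 0.7383 bits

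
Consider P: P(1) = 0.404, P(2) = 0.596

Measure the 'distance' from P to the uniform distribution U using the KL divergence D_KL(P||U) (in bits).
0.0268 bits

U(i) = 1/2 for all i

D_KL(P||U) = Σ P(x) log₂(P(x) / (1/2))
           = Σ P(x) log₂(P(x)) + log₂(2)
           = log₂(2) - H(P)

H(P) = -Σ P(x) log₂(P(x)):
  -P(1)·log₂(P(1)) = -(0.404)·log₂(0.404) = 0.52826
  -P(2)·log₂(P(2)) = -(0.596)·log₂(0.596) = 0.44498
H(P) = 0.52826 + 0.44498 = 0.97324 bits

log₂(2) = 1.00000 bits

D_KL(P||U) = 1.00000 - 0.97324 = 0.02676 ≈ 0.0268 bits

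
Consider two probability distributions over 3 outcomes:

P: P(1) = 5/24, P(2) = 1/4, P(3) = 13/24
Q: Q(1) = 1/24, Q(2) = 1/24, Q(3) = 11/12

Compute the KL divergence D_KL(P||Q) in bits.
0.7189 bits

D_KL(P||Q) = Σ P(x) log₂(P(x)/Q(x))

Computing term by term:
  P(1)·log₂(P(1)/Q(1)) = (5/24)·log₂((5/24)/(1/24)) = 0.48374
  P(2)·log₂(P(2)/Q(2)) = (1/4)·log₂((1/4)/(1/24)) = 0.64624
  P(3)·log₂(P(3)/Q(3)) = (13/24)·log₂((13/24)/(11/12)) = -0.41112

D_KL(P||Q) = 0.48374 + 0.64624 - 0.41112 = 0.71886 ≈ 0.7189 bits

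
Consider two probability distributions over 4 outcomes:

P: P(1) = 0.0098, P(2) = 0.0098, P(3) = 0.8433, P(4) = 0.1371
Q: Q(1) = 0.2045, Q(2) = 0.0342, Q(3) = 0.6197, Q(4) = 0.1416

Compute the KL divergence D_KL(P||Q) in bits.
0.3078 bits

D_KL(P||Q) = Σ P(x) log₂(P(x)/Q(x))

Computing term by term:
  P(1)·log₂(P(1)/Q(1)) = 0.0098·log₂(0.0098/0.2045) = -0.04296
  P(2)·log₂(P(2)/Q(2)) = 0.0098·log₂(0.0098/0.0342) = -0.01767
  P(3)·log₂(P(3)/Q(3)) = 0.8433·log₂(0.8433/0.6197) = 0.37483
  P(4)·log₂(P(4)/Q(4)) = 0.1371·log₂(0.1371/0.1416) = -0.00639

D_KL(P||Q) = -0.04296 - 0.01767 + 0.37483 - 0.00639 = 0.30781 ≈ 0.3078 bits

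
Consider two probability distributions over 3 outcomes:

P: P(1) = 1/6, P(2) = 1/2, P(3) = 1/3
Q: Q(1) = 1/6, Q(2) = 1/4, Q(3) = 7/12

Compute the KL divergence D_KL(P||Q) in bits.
0.2309 bits

D_KL(P||Q) = Σ P(x) log₂(P(x)/Q(x))

Computing term by term:
  P(1)·log₂(P(1)/Q(1)) = (1/6)·log₂((1/6)/(1/6)) = 0.00000
  P(2)·log₂(P(2)/Q(2)) = (1/2)·log₂((1/2)/(1/4)) = 0.50000
  P(3)·log₂(P(3)/Q(3)) = (1/3)·log₂((1/3)/(7/12)) = -0.26912

D_KL(P||Q) = 0.00000 + 0.50000 - 0.26912 = 0.23088 ≈ 0.2309 bits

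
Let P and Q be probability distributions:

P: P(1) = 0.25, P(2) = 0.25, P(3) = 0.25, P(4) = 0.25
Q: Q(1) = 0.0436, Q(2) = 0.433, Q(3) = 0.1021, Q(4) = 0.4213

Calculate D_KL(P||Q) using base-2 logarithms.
0.5665 bits

D_KL(P||Q) = Σ P(x) log₂(P(x)/Q(x))

Computing term by term:
  P(1)·log₂(P(1)/Q(1)) = 0.25·log₂(0.25/0.0436) = 0.62988
  P(2)·log₂(P(2)/Q(2)) = 0.25·log₂(0.25/0.433) = -0.19811
  P(3)·log₂(P(3)/Q(3)) = 0.25·log₂(0.25/0.1021) = 0.32299
  P(4)·log₂(P(4)/Q(4)) = 0.25·log₂(0.25/0.4213) = -0.18823

D_KL(P||Q) = 0.62988 - 0.19811 + 0.32299 - 0.18823 = 0.56653 ≈ 0.5665 bits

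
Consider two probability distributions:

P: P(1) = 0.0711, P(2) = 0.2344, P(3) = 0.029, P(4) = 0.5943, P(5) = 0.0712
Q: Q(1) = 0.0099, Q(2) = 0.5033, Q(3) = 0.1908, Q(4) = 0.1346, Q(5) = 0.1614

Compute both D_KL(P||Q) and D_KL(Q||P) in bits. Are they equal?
D_KL(P||Q) = 1.0542 bits, D_KL(Q||P) = 0.9475 bits. No, they are not equal.

D_KL(P||Q) = Σ P(x) log₂(P(x)/Q(x))

Computing term by term:
  P(1)·log₂(P(1)/Q(1)) = 0.0711·log₂(0.0711/0.0099) = 0.20223
  P(2)·log₂(P(2)/Q(2)) = 0.2344·log₂(0.2344/0.5033) = -0.25841
  P(3)·log₂(P(3)/Q(3)) = 0.029·log₂(0.029/0.1908) = -0.07882
  P(4)·log₂(P(4)/Q(4)) = 0.5943·log₂(0.5943/0.1346) = 1.27330
  P(5)·log₂(P(5)/Q(5)) = 0.0712·log₂(0.0712/0.1614) = -0.08407

D_KL(P||Q) = 0.20223 - 0.25841 - 0.07882 + 1.27330 - 0.08407 = 1.05423 ≈ 1.0542 bits

D_KL(Q||P) = Σ Q(x) log₂(Q(x)/P(x))

Computing term by term:
  Q(1)·log₂(Q(1)/P(1)) = 0.0099·log₂(0.0099/0.0711) = -0.02816
  Q(2)·log₂(Q(2)/P(2)) = 0.5033·log₂(0.5033/0.2344) = 0.55486
  Q(3)·log₂(Q(3)/P(3)) = 0.1908·log₂(0.1908/0.029) = 0.51858
  Q(4)·log₂(Q(4)/P(4)) = 0.1346·log₂(0.1346/0.5943) = -0.28838
  Q(5)·log₂(Q(5)/P(5)) = 0.1614·log₂(0.1614/0.0712) = 0.19056

D_KL(Q||P) = -0.02816 + 0.55486 + 0.51858 - 0.28838 + 0.19056 = 0.94746 ≈ 0.9475 bits

These are NOT equal (difference: 0.1067 bits). KL divergence is asymmetric: D_KL(P||Q) ≠ D_KL(Q||P) in general.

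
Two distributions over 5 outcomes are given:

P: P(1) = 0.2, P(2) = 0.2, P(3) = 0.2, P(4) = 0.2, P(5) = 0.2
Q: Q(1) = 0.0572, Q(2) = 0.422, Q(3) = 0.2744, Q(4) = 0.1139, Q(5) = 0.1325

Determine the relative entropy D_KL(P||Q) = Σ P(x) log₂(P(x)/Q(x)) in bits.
0.3357 bits

D_KL(P||Q) = Σ P(x) log₂(P(x)/Q(x))

Computing term by term:
  P(1)·log₂(P(1)/Q(1)) = 0.2·log₂(0.2/0.0572) = 0.36118
  P(2)·log₂(P(2)/Q(2)) = 0.2·log₂(0.2/0.422) = -0.21545
  P(3)·log₂(P(3)/Q(3)) = 0.2·log₂(0.2/0.2744) = -0.09126
  P(4)·log₂(P(4)/Q(4)) = 0.2·log₂(0.2/0.1139) = 0.16245
  P(5)·log₂(P(5)/Q(5)) = 0.2·log₂(0.2/0.1325) = 0.11880

D_KL(P||Q) = 0.36118 - 0.21545 - 0.09126 + 0.16245 + 0.11880 = 0.33572 ≈ 0.3357 bits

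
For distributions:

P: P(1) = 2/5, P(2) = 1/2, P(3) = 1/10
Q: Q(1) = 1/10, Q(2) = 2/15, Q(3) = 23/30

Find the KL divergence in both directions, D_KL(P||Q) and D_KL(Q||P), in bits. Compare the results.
D_KL(P||Q) = 1.4596 bits, D_KL(Q||P) = 1.7987 bits. D_KL(Q||P) is larger than D_KL(P||Q) by 0.3391 bits; the two directions differ.

D_KL(P||Q) = Σ P(x) log₂(P(x)/Q(x))

Computing term by term:
  P(1)·log₂(P(1)/Q(1)) = (2/5)·log₂((2/5)/(1/10)) = 0.80000
  P(2)·log₂(P(2)/Q(2)) = (1/2)·log₂((1/2)/(2/15)) = 0.95345
  P(3)·log₂(P(3)/Q(3)) = (1/10)·log₂((1/10)/(23/30)) = -0.29386

D_KL(P||Q) = 0.80000 + 0.95345 - 0.29386 = 1.45959 ≈ 1.4596 bits

D_KL(Q||P) = Σ Q(x) log₂(Q(x)/P(x))

Computing term by term:
  Q(1)·log₂(Q(1)/P(1)) = (1/10)·log₂((1/10)/(2/5)) = -0.20000
  Q(2)·log₂(Q(2)/P(2)) = (2/15)·log₂((2/15)/(1/2)) = -0.25425
  Q(3)·log₂(Q(3)/P(3)) = (23/30)·log₂((23/30)/(1/10)) = 2.25293

D_KL(Q||P) = -0.20000 - 0.25425 + 2.25293 = 1.79868 ≈ 1.7987 bits

These are NOT equal (difference: 0.3391 bits). KL divergence is asymmetric: D_KL(P||Q) ≠ D_KL(Q||P) in general.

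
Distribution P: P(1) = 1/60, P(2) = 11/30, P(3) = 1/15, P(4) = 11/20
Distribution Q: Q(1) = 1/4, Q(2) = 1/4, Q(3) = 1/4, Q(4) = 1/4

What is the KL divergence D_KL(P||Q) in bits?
0.6360 bits

D_KL(P||Q) = Σ P(x) log₂(P(x)/Q(x))

Computing term by term:
  P(1)·log₂(P(1)/Q(1)) = (1/60)·log₂((1/60)/(1/4)) = -0.06511
  P(2)·log₂(P(2)/Q(2)) = (11/30)·log₂((11/30)/(1/4)) = 0.20260
  P(3)·log₂(P(3)/Q(3)) = (1/15)·log₂((1/15)/(1/4)) = -0.12713
  P(4)·log₂(P(4)/Q(4)) = (11/20)·log₂((11/20)/(1/4)) = 0.62563

D_KL(P||Q) = -0.06511 + 0.20260 - 0.12713 + 0.62563 = 0.63599 ≈ 0.6360 bits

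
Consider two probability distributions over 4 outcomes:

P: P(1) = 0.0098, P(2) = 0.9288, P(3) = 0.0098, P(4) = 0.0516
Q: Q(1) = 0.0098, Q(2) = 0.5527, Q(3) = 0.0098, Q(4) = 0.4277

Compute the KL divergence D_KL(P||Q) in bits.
0.5381 bits

D_KL(P||Q) = Σ P(x) log₂(P(x)/Q(x))

Computing term by term:
  P(1)·log₂(P(1)/Q(1)) = 0.0098·log₂(0.0098/0.0098) = 0.00000
  P(2)·log₂(P(2)/Q(2)) = 0.9288·log₂(0.9288/0.5527) = 0.69555
  P(3)·log₂(P(3)/Q(3)) = 0.0098·log₂(0.0098/0.0098) = 0.00000
  P(4)·log₂(P(4)/Q(4)) = 0.0516·log₂(0.0516/0.4277) = -0.15744

D_KL(P||Q) = 0.00000 + 0.69555 + 0.00000 - 0.15744 = 0.53811 ≈ 0.5381 bits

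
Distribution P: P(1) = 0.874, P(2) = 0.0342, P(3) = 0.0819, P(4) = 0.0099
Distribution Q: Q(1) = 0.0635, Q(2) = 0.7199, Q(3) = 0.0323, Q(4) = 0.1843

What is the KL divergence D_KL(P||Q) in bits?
3.2240 bits

D_KL(P||Q) = Σ P(x) log₂(P(x)/Q(x))

Computing term by term:
  P(1)·log₂(P(1)/Q(1)) = 0.874·log₂(0.874/0.0635) = 3.30617
  P(2)·log₂(P(2)/Q(2)) = 0.0342·log₂(0.0342/0.7199) = -0.15033
  P(3)·log₂(P(3)/Q(3)) = 0.0819·log₂(0.0819/0.0323) = 0.10994
  P(4)·log₂(P(4)/Q(4)) = 0.0099·log₂(0.0099/0.1843) = -0.04176

D_KL(P||Q) = 3.30617 - 0.15033 + 0.10994 - 0.04176 = 3.22402 ≈ 3.2240 bits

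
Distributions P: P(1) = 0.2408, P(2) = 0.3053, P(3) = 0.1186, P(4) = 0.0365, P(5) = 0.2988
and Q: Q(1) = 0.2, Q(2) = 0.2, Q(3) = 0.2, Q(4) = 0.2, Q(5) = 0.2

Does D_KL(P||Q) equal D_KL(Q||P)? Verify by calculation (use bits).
D_KL(P||Q) = 0.2449 bits, D_KL(Q||P) = 0.3501 bits. No — D_KL(P||Q) ≠ D_KL(Q||P) for this pair.

D_KL(P||Q) = Σ P(x) log₂(P(x)/Q(x))

Computing term by term:
  P(1)·log₂(P(1)/Q(1)) = 0.2408·log₂(0.2408/0.2) = 0.06449
  P(2)·log₂(P(2)/Q(2)) = 0.3053·log₂(0.3053/0.2) = 0.18630
  P(3)·log₂(P(3)/Q(3)) = 0.1186·log₂(0.1186/0.2) = -0.08941
  P(4)·log₂(P(4)/Q(4)) = 0.0365·log₂(0.0365/0.2) = -0.08957
  P(5)·log₂(P(5)/Q(5)) = 0.2988·log₂(0.2988/0.2) = 0.17306

D_KL(P||Q) = 0.06449 + 0.18630 - 0.08941 - 0.08957 + 0.17306 = 0.24487 ≈ 0.2449 bits

D_KL(Q||P) = Σ Q(x) log₂(Q(x)/P(x))

Computing term by term:
  Q(1)·log₂(Q(1)/P(1)) = 0.2·log₂(0.2/0.2408) = -0.05357
  Q(2)·log₂(Q(2)/P(2)) = 0.2·log₂(0.2/0.3053) = -0.12205
  Q(3)·log₂(Q(3)/P(3)) = 0.2·log₂(0.2/0.1186) = 0.15078
  Q(4)·log₂(Q(4)/P(4)) = 0.2·log₂(0.2/0.0365) = 0.49081
  Q(5)·log₂(Q(5)/P(5)) = 0.2·log₂(0.2/0.2988) = -0.11584

D_KL(Q||P) = -0.05357 - 0.12205 + 0.15078 + 0.49081 - 0.11584 = 0.35013 ≈ 0.3501 bits

These are NOT equal (difference: 0.1052 bits). KL divergence is asymmetric: D_KL(P||Q) ≠ D_KL(Q||P) in general.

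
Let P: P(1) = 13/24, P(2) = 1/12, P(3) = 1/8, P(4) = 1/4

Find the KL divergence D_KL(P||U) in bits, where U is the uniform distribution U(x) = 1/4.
0.3471 bits

U(i) = 1/4 for all i

D_KL(P||U) = Σ P(x) log₂(P(x) / (1/4))
           = Σ P(x) log₂(P(x)) + log₂(4)
           = log₂(4) - H(P)

H(P) = -Σ P(x) log₂(P(x)):
  -P(1)·log₂(P(1)) = -(13/24)·log₂(13/24) = 0.47912
  -P(2)·log₂(P(2)) = -(1/12)·log₂(1/12) = 0.29875
  -P(3)·log₂(P(3)) = -(1/8)·log₂(1/8) = 0.37500
  -P(4)·log₂(P(4)) = -(1/4)·log₂(1/4) = 0.50000
H(P) = 0.47912 + 0.29875 + 0.37500 + 0.50000 = 1.65287 bits

log₂(4) = 2.00000 bits

D_KL(P||U) = 2.00000 - 1.65287 = 0.34713 ≈ 0.3471 bits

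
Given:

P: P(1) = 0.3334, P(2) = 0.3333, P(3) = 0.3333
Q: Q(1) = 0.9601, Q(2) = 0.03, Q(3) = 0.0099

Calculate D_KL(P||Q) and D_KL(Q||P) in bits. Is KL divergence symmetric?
D_KL(P||Q) = 2.3400 bits, D_KL(Q||P) = 1.3106 bits. No, KL divergence is not symmetric.

D_KL(P||Q) = Σ P(x) log₂(P(x)/Q(x))

Computing term by term:
  P(1)·log₂(P(1)/Q(1)) = 0.3334·log₂(0.3334/0.9601) = -0.50875
  P(2)·log₂(P(2)/Q(2)) = 0.3333·log₂(0.3333/0.03) = 1.15781
  P(3)·log₂(P(3)/Q(3)) = 0.3333·log₂(0.3333/0.0099) = 1.69091

D_KL(P||Q) = -0.50875 + 1.15781 + 1.69091 = 2.33997 ≈ 2.3400 bits

D_KL(Q||P) = Σ Q(x) log₂(Q(x)/P(x))

Computing term by term:
  Q(1)·log₂(Q(1)/P(1)) = 0.9601·log₂(0.9601/0.3334) = 1.46505
  Q(2)·log₂(Q(2)/P(2)) = 0.03·log₂(0.03/0.3333) = -0.10421
  Q(3)·log₂(Q(3)/P(3)) = 0.0099·log₂(0.0099/0.3333) = -0.05023

D_KL(Q||P) = 1.46505 - 0.10421 - 0.05023 = 1.31061 ≈ 1.3106 bits

These are NOT equal (difference: 1.0294 bits). KL divergence is asymmetric: D_KL(P||Q) ≠ D_KL(Q||P) in general.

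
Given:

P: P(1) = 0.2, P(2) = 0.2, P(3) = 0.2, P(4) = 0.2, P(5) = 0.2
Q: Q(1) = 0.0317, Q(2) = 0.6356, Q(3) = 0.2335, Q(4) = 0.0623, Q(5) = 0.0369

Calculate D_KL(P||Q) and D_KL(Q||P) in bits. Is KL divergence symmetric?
D_KL(P||Q) = 0.9774 bits, D_KL(Q||P) = 0.8334 bits. No, KL divergence is not symmetric.

D_KL(P||Q) = Σ P(x) log₂(P(x)/Q(x))

Computing term by term:
  P(1)·log₂(P(1)/Q(1)) = 0.2·log₂(0.2/0.0317) = 0.53149
  P(2)·log₂(P(2)/Q(2)) = 0.2·log₂(0.2/0.6356) = -0.33362
  P(3)·log₂(P(3)/Q(3)) = 0.2·log₂(0.2/0.2335) = -0.04468
  P(4)·log₂(P(4)/Q(4)) = 0.2·log₂(0.2/0.0623) = 0.33654
  P(5)·log₂(P(5)/Q(5)) = 0.2·log₂(0.2/0.0369) = 0.48766

D_KL(P||Q) = 0.53149 - 0.33362 - 0.04468 + 0.33654 + 0.48766 = 0.97739 ≈ 0.9774 bits

D_KL(Q||P) = Σ Q(x) log₂(Q(x)/P(x))

Computing term by term:
  Q(1)·log₂(Q(1)/P(1)) = 0.0317·log₂(0.0317/0.2) = -0.08424
  Q(2)·log₂(Q(2)/P(2)) = 0.6356·log₂(0.6356/0.2) = 1.06026
  Q(3)·log₂(Q(3)/P(3)) = 0.2335·log₂(0.2335/0.2) = 0.05217
  Q(4)·log₂(Q(4)/P(4)) = 0.0623·log₂(0.0623/0.2) = -0.10483
  Q(5)·log₂(Q(5)/P(5)) = 0.0369·log₂(0.0369/0.2) = -0.08997

D_KL(Q||P) = -0.08424 + 1.06026 + 0.05217 - 0.10483 - 0.08997 = 0.83339 ≈ 0.8334 bits

These are NOT equal (difference: 0.1440 bits). KL divergence is asymmetric: D_KL(P||Q) ≠ D_KL(Q||P) in general.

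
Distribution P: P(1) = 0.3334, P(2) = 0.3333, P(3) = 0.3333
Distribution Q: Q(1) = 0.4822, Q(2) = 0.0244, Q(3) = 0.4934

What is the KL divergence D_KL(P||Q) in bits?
0.8910 bits

D_KL(P||Q) = Σ P(x) log₂(P(x)/Q(x))

Computing term by term:
  P(1)·log₂(P(1)/Q(1)) = 0.3334·log₂(0.3334/0.4822) = -0.17749
  P(2)·log₂(P(2)/Q(2)) = 0.3333·log₂(0.3333/0.0244) = 1.25716
  P(3)·log₂(P(3)/Q(3)) = 0.3333·log₂(0.3333/0.4934) = -0.18863

D_KL(P||Q) = -0.17749 + 1.25716 - 0.18863 = 0.89104 ≈ 0.8910 bits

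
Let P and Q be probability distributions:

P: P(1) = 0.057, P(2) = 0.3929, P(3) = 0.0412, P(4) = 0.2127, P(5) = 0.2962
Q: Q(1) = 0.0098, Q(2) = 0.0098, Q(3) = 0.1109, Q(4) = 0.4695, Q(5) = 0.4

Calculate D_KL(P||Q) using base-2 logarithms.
1.8069 bits

D_KL(P||Q) = Σ P(x) log₂(P(x)/Q(x))

Computing term by term:
  P(1)·log₂(P(1)/Q(1)) = 0.057·log₂(0.057/0.0098) = 0.14479
  P(2)·log₂(P(2)/Q(2)) = 0.3929·log₂(0.3929/0.0098) = 2.09229
  P(3)·log₂(P(3)/Q(3)) = 0.0412·log₂(0.0412/0.1109) = -0.05886
  P(4)·log₂(P(4)/Q(4)) = 0.2127·log₂(0.2127/0.4695) = -0.24297
  P(5)·log₂(P(5)/Q(5)) = 0.2962·log₂(0.2962/0.4) = -0.12838

D_KL(P||Q) = 0.14479 + 2.09229 - 0.05886 - 0.24297 - 0.12838 = 1.80687 ≈ 1.8069 bits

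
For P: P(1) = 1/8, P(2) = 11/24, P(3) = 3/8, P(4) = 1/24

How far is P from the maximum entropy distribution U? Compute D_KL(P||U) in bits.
0.3875 bits

U(i) = 1/4 for all i

D_KL(P||U) = Σ P(x) log₂(P(x) / (1/4))
           = Σ P(x) log₂(P(x)) + log₂(4)
           = log₂(4) - H(P)

H(P) = -Σ P(x) log₂(P(x)):
  -P(1)·log₂(P(1)) = -(1/8)·log₂(1/8) = 0.37500
  -P(2)·log₂(P(2)) = -(11/24)·log₂(11/24) = 0.51587
  -P(3)·log₂(P(3)) = -(3/8)·log₂(3/8) = 0.53064
  -P(4)·log₂(P(4)) = -(1/24)·log₂(1/24) = 0.19104
H(P) = 0.37500 + 0.51587 + 0.53064 + 0.19104 = 1.61255 bits

log₂(4) = 2.00000 bits

D_KL(P||U) = 2.00000 - 1.61255 = 0.38745 ≈ 0.3875 bits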